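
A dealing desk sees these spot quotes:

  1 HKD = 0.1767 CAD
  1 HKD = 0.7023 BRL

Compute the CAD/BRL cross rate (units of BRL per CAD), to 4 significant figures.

CAD/BRL = 3.975

1 CAD ÷ 0.1767 = 5.65931 HKD
5.65931 HKD × 0.7023 = 3.97453 BRL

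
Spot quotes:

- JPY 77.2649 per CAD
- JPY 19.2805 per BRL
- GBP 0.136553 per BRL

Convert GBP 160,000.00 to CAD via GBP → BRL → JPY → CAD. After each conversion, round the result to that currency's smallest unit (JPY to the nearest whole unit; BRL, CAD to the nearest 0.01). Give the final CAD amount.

CAD 292,384.80

GBP 160,000.00 ÷ 0.136553 = BRL 1,171,706.22
BRL 1,171,706.22 × 19.2805 = JPY 22,591,082
JPY 22,591,082 ÷ 77.2649 = CAD 292,384.80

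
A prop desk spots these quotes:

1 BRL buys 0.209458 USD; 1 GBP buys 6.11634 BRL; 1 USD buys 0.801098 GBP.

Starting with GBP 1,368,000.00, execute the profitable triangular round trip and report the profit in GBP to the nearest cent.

Profit: GBP 35,978.05

Profitable loop is GBP → BRL → USD → GBP:
GBP 1,368,000.00 × 6.11634 = BRL 8,367,153.12
BRL 8,367,153.12 × 0.209458 = USD 1,752,567.16
USD 1,752,567.16 × 0.801098 = GBP 1,403,978.05
Profit = GBP 1,403,978.05 − GBP 1,368,000.00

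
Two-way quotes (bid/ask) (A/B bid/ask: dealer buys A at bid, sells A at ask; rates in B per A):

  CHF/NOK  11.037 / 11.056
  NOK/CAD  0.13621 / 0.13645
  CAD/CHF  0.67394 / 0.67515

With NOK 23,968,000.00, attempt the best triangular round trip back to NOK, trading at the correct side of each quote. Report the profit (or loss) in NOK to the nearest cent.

Best loop NOK → CAD → CHF → NOK:
NOK 23,968,000.00 × 0.13621 (sell NOK at bid) = CAD 3,264,681.28
CAD 3,264,681.28 × 0.67394 (sell CAD at bid) = CHF 2,200,199.30
CHF 2,200,199.30 × 11.037 (sell CHF at bid) = NOK 24,283,599.69

Net profit: NOK 315,599.69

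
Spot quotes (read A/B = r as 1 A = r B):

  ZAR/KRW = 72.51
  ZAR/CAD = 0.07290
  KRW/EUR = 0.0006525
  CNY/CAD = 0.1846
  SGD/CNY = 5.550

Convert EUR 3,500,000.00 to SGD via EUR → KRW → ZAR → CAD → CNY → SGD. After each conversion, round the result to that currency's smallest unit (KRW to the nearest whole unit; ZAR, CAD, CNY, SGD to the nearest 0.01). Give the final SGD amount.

SGD 5,263,716.27

EUR 3,500,000.00 ÷ 0.0006525 = KRW 5,363,984,674
KRW 5,363,984,674 ÷ 72.51 = ZAR 73,975,791.95
ZAR 73,975,791.95 × 0.07290 = CAD 5,392,835.23
CAD 5,392,835.23 ÷ 0.1846 = CNY 29,213,625.30
CNY 29,213,625.30 ÷ 5.550 = SGD 5,263,716.27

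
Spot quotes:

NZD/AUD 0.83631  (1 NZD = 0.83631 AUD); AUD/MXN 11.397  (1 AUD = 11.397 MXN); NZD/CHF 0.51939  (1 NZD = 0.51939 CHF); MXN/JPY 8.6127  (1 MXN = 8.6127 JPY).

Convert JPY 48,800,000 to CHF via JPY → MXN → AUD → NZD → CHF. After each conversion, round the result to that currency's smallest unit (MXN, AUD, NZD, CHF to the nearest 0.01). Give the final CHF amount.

CHF 308,756.59

JPY 48,800,000 ÷ 8.6127 = MXN 5,666,051.30
MXN 5,666,051.30 ÷ 11.397 = AUD 497,152.87
AUD 497,152.87 ÷ 0.83631 = NZD 594,460.03
NZD 594,460.03 × 0.51939 = CHF 308,756.59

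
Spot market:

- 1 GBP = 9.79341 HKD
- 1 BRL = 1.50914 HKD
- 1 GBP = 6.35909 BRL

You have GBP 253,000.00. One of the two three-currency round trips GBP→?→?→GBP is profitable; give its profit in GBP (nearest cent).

Profitable loop is GBP → HKD → BRL → GBP:
GBP 253,000.00 × 9.79341 = HKD 2,477,732.73
HKD 2,477,732.73 ÷ 1.50914 = BRL 1,641,817.68
BRL 1,641,817.68 ÷ 6.35909 = GBP 258,184.38
Profit = GBP 258,184.38 − GBP 253,000.00

Profit: GBP 5,184.38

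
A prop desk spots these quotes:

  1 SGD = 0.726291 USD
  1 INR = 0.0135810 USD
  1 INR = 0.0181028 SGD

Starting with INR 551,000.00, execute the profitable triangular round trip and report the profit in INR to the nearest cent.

Profit: INR 18,150.25

Profitable loop is INR → USD → SGD → INR:
INR 551,000.00 × 0.0135810 = USD 7,483.13
USD 7,483.13 ÷ 0.726291 = SGD 10,303.21
SGD 10,303.21 ÷ 0.0181028 = INR 569,150.25
Profit = INR 569,150.25 − INR 551,000.00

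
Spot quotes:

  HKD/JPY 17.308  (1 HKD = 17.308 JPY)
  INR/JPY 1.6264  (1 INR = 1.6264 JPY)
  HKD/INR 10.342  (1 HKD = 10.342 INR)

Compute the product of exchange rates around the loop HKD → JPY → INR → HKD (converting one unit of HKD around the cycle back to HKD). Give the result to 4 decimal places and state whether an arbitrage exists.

1.0290 (arbitrage exists)

Around HKD → JPY → INR → HKD: 1 × 17.308 ÷ 1.6264 ÷ 10.342 = 1.028999
Product > 1; profitable direction is HKD → JPY → INR → HKD.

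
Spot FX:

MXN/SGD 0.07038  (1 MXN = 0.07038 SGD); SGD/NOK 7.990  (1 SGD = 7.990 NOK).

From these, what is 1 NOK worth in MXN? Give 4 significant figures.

NOK/MXN = 1.778

1 NOK ÷ 7.990 = 0.125156 SGD
0.125156 SGD ÷ 0.07038 = 1.7783 MXN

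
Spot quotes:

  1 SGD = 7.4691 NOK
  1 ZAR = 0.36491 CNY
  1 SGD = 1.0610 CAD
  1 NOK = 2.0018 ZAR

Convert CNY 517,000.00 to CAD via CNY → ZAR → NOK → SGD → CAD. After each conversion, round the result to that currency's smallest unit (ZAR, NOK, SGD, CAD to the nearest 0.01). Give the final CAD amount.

CNY 517,000.00 ÷ 0.36491 = ZAR 1,416,787.70
ZAR 1,416,787.70 ÷ 2.0018 = NOK 707,756.87
NOK 707,756.87 ÷ 7.4691 = SGD 94,757.99
SGD 94,757.99 × 1.0610 = CAD 100,538.23

CAD 100,538.23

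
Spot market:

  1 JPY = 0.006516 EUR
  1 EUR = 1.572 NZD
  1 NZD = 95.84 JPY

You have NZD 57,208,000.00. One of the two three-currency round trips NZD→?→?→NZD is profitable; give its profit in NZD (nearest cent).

Profitable loop is NZD → EUR → JPY → NZD:
NZD 57,208,000.00 ÷ 1.572 = EUR 36,391,857.51
EUR 36,391,857.51 ÷ 0.006516 = JPY 5,584,999,617
JPY 5,584,999,617 ÷ 95.84 = NZD 58,274,203.02
Profit = NZD 58,274,203.02 − NZD 57,208,000.00

Profit: NZD 1,066,203.02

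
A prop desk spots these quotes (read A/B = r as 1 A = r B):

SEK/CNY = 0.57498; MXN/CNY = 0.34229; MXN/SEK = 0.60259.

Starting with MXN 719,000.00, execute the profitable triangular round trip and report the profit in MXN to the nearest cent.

Profitable loop is MXN → SEK → CNY → MXN:
MXN 719,000.00 × 0.60259 = SEK 433,262.21
SEK 433,262.21 × 0.57498 = CNY 249,117.11
CNY 249,117.11 ÷ 0.34229 = MXN 727,795.45
Profit = MXN 727,795.45 − MXN 719,000.00

Profit: MXN 8,795.45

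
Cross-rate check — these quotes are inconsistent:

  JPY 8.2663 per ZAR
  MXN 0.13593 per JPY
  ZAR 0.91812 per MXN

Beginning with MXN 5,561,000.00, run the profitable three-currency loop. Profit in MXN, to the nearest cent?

Profitable loop is MXN → ZAR → JPY → MXN:
MXN 5,561,000.00 × 0.91812 = ZAR 5,105,665.32
ZAR 5,105,665.32 × 8.2663 = JPY 42,204,961
JPY 42,204,961 × 0.13593 = MXN 5,736,920.38
Profit = MXN 5,736,920.38 − MXN 5,561,000.00

Profit: MXN 175,920.38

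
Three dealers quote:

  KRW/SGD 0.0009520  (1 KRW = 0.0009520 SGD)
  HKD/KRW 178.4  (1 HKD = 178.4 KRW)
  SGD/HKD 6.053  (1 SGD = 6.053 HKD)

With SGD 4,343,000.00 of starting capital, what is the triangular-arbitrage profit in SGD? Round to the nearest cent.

Profitable loop is SGD → HKD → KRW → SGD:
SGD 4,343,000.00 × 6.053 = HKD 26,288,179.00
HKD 26,288,179.00 × 178.4 = KRW 4,689,811,134
KRW 4,689,811,134 × 0.0009520 = SGD 4,464,700.20
Profit = SGD 4,464,700.20 − SGD 4,343,000.00

Profit: SGD 121,700.20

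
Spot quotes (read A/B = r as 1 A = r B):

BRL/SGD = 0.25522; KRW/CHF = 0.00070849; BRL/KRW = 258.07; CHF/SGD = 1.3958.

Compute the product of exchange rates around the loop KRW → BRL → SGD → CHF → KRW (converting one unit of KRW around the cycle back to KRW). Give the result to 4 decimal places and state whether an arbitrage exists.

Around KRW → BRL → SGD → CHF → KRW: 1 ÷ 258.07 × 0.25522 ÷ 1.3958 ÷ 0.00070849 = 1.000047
Product ≈ 1 (deviation 0.005%, within rounding noise).

1.0000 (no arbitrage)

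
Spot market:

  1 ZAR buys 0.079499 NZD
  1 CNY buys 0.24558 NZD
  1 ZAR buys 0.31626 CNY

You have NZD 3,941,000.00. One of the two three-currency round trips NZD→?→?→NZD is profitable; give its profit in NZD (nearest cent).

Profit: NZD 92,953.05

Profitable loop is NZD → CNY → ZAR → NZD:
NZD 3,941,000.00 ÷ 0.24558 = CNY 16,047,723.76
CNY 16,047,723.76 ÷ 0.31626 = ZAR 50,742,186.04
ZAR 50,742,186.04 × 0.079499 = NZD 4,033,953.05
Profit = NZD 4,033,953.05 − NZD 3,941,000.00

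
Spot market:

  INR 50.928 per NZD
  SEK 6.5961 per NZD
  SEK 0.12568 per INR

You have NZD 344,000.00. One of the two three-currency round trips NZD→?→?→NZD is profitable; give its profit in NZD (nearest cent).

Profitable loop is NZD → SEK → INR → NZD:
NZD 344,000.00 × 6.5961 = SEK 2,269,058.40
SEK 2,269,058.40 ÷ 0.12568 = INR 18,054,252.07
INR 18,054,252.07 ÷ 50.928 = NZD 354,505.42
Profit = NZD 354,505.42 − NZD 344,000.00

Profit: NZD 10,505.42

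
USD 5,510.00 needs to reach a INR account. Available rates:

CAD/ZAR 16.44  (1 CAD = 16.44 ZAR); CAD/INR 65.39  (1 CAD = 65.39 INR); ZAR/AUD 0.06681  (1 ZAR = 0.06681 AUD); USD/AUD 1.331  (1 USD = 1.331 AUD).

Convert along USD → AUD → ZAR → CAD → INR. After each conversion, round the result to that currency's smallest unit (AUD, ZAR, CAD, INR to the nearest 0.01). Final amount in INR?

USD 5,510.00 × 1.331 = AUD 7,333.81
AUD 7,333.81 ÷ 0.06681 = ZAR 109,771.14
ZAR 109,771.14 ÷ 16.44 = CAD 6,677.08
CAD 6,677.08 × 65.39 = INR 436,614.26

INR 436,614.26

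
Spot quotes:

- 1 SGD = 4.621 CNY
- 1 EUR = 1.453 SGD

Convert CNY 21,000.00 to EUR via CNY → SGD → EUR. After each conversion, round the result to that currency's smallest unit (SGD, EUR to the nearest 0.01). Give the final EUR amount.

EUR 3,127.65

CNY 21,000.00 ÷ 4.621 = SGD 4,544.47
SGD 4,544.47 ÷ 1.453 = EUR 3,127.65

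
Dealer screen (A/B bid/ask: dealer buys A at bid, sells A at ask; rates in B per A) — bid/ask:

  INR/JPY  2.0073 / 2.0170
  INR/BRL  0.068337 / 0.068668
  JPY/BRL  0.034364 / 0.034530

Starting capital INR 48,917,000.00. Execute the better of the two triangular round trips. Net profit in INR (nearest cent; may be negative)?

Net profit: INR 221,445.24

Best loop INR → JPY → BRL → INR:
INR 48,917,000.00 × 2.0073 (sell INR at bid) = JPY 98,191,094
JPY 98,191,094 × 0.034364 (sell JPY at bid) = BRL 3,374,238.76
BRL 3,374,238.76 ÷ 0.068668 (buy INR at ask) = INR 49,138,445.24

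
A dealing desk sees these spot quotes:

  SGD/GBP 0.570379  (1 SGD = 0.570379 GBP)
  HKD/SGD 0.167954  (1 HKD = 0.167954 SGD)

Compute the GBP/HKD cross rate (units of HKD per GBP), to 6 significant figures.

GBP/HKD = 10.4387

1 GBP ÷ 0.570379 = 1.75322 SGD
1.75322 SGD ÷ 0.167954 = 10.4387 HKD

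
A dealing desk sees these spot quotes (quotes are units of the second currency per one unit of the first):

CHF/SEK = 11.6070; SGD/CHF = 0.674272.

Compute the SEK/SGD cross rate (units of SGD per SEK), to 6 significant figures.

SEK/SGD = 0.127775

1 SEK ÷ 11.6070 = 0.0861549 CHF
0.0861549 CHF ÷ 0.674272 = 0.127775 SGD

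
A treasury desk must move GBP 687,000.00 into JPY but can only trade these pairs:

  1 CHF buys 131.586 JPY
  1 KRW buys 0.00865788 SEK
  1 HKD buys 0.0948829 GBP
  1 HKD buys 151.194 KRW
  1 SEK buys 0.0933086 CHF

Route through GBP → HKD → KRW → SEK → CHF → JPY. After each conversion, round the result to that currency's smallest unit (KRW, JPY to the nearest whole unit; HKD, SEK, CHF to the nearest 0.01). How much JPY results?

JPY 116,371,402

GBP 687,000.00 ÷ 0.0948829 = HKD 7,240,503.82
HKD 7,240,503.82 × 151.194 = KRW 1,094,720,735
KRW 1,094,720,735 × 0.00865788 = SEK 9,477,960.76
SEK 9,477,960.76 × 0.0933086 = CHF 884,375.25
CHF 884,375.25 × 131.586 = JPY 116,371,402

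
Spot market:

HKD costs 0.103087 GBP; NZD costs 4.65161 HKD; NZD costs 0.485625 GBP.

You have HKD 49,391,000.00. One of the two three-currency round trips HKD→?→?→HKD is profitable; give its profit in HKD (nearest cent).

Profitable loop is HKD → NZD → GBP → HKD:
HKD 49,391,000.00 ÷ 4.65161 = NZD 10,618,044.08
NZD 10,618,044.08 × 0.485625 = GBP 5,156,387.65
GBP 5,156,387.65 ÷ 0.103087 = HKD 50,019,766.35
Profit = HKD 50,019,766.35 − HKD 49,391,000.00

Profit: HKD 628,766.35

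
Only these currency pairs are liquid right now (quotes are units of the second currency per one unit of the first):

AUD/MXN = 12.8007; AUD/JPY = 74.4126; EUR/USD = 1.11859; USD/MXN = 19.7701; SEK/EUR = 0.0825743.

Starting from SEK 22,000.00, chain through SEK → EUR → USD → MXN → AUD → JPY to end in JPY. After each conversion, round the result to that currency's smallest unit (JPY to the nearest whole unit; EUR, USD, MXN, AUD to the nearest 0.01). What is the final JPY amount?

SEK 22,000.00 × 0.0825743 = EUR 1,816.63
EUR 1,816.63 × 1.11859 = USD 2,032.06
USD 2,032.06 × 19.7701 = MXN 40,174.03
MXN 40,174.03 ÷ 12.8007 = AUD 3,138.42
AUD 3,138.42 × 74.4126 = JPY 233,538

JPY 233,538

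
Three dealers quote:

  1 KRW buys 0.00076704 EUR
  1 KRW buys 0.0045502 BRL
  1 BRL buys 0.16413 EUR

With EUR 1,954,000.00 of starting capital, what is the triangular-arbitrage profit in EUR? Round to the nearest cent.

Profit: EUR 52,892.53

Profitable loop is EUR → BRL → KRW → EUR:
EUR 1,954,000.00 ÷ 0.16413 = BRL 11,905,197.10
BRL 11,905,197.10 ÷ 0.0045502 = KRW 2,616,411,828
KRW 2,616,411,828 × 0.00076704 = EUR 2,006,892.53
Profit = EUR 2,006,892.53 − EUR 1,954,000.00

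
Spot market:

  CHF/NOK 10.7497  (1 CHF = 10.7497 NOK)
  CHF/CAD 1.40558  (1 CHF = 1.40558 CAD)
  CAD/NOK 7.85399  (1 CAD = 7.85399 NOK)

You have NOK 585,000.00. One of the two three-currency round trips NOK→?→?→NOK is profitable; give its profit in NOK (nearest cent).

Profitable loop is NOK → CHF → CAD → NOK:
NOK 585,000.00 ÷ 10.7497 = CHF 54,420.12
CHF 54,420.12 × 1.40558 = CAD 76,491.84
CAD 76,491.84 × 7.85399 = NOK 600,766.12
Profit = NOK 600,766.12 − NOK 585,000.00

Profit: NOK 15,766.12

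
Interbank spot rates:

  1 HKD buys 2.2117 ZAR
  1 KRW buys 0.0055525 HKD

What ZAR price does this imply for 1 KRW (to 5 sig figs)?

KRW/ZAR = 0.012280

1 KRW × 0.0055525 = 0.0055525 HKD
0.0055525 HKD × 2.2117 = 0.0122805 ZAR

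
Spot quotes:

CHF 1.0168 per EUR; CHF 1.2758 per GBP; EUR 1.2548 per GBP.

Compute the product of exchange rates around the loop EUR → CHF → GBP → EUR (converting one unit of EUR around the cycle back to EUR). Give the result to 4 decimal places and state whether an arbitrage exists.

1.0001 (no arbitrage)

Around EUR → CHF → GBP → EUR: 1 × 1.0168 ÷ 1.2758 × 1.2548 = 1.000063
Product ≈ 1 (deviation 0.006%, within rounding noise).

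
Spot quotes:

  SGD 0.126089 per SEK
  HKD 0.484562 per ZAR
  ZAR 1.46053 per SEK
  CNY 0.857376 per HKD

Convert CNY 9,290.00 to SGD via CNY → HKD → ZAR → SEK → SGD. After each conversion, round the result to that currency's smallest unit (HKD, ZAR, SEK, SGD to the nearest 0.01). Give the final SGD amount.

CNY 9,290.00 ÷ 0.857376 = HKD 10,835.39
HKD 10,835.39 ÷ 0.484562 = ZAR 22,361.20
ZAR 22,361.20 ÷ 1.46053 = SEK 15,310.33
SEK 15,310.33 × 0.126089 = SGD 1,930.46

SGD 1,930.46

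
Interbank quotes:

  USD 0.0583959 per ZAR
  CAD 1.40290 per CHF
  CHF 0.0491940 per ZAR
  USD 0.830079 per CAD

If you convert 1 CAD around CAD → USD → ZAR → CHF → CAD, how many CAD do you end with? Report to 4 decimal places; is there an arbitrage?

Around CAD → USD → ZAR → CHF → CAD: 1 × 0.830079 ÷ 0.0583959 × 0.0491940 × 1.40290 = 0.981016
Product < 1; profitable direction is CAD → CHF → ZAR → USD → CAD.

0.9810 (arbitrage exists)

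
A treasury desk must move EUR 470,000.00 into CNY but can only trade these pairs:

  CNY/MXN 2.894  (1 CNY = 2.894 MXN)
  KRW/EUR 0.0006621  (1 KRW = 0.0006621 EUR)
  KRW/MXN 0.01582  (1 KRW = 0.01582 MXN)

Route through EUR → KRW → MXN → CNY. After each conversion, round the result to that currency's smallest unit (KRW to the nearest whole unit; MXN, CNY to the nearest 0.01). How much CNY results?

CNY 3,880,451.17

EUR 470,000.00 ÷ 0.0006621 = KRW 709,862,559
KRW 709,862,559 × 0.01582 = MXN 11,230,025.68
MXN 11,230,025.68 ÷ 2.894 = CNY 3,880,451.17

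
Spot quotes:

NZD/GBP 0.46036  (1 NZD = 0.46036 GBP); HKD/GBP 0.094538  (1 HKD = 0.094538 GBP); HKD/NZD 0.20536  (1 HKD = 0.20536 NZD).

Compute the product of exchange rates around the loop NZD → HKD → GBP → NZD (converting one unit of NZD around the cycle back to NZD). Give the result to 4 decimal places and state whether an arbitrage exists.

1.0000 (no arbitrage)

Around NZD → HKD → GBP → NZD: 1 ÷ 0.20536 × 0.094538 ÷ 0.46036 = 0.999984
Product ≈ 1 (deviation 0.002%, within rounding noise).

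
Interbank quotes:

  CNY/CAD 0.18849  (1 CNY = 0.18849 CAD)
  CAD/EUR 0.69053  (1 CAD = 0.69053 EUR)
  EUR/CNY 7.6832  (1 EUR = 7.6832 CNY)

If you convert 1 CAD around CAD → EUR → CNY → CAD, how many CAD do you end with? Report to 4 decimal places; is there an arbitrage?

Around CAD → EUR → CNY → CAD: 1 × 0.69053 × 7.6832 × 0.18849 = 1.000030
Product ≈ 1 (deviation 0.003%, within rounding noise).

1.0000 (no arbitrage)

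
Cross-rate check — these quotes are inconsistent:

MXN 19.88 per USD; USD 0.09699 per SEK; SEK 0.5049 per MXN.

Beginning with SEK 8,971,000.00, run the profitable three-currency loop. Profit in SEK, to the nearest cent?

Profit: SEK 243,932.25

Profitable loop is SEK → MXN → USD → SEK:
SEK 8,971,000.00 ÷ 0.5049 = MXN 17,767,874.83
MXN 17,767,874.83 ÷ 19.88 = USD 893,756.28
USD 893,756.28 ÷ 0.09699 = SEK 9,214,932.25
Profit = SEK 9,214,932.25 − SEK 8,971,000.00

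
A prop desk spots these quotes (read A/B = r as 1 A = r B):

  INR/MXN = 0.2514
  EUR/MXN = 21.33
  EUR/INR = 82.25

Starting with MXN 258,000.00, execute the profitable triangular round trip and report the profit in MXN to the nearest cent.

Profitable loop is MXN → INR → EUR → MXN:
MXN 258,000.00 ÷ 0.2514 = INR 1,026,252.98
INR 1,026,252.98 ÷ 82.25 = EUR 12,477.24
EUR 12,477.24 × 21.33 = MXN 266,139.53
Profit = MXN 266,139.53 − MXN 258,000.00

Profit: MXN 8,139.53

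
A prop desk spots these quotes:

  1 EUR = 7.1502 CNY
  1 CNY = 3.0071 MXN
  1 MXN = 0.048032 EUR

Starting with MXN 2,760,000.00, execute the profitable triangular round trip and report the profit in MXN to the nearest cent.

Profitable loop is MXN → EUR → CNY → MXN:
MXN 2,760,000.00 × 0.048032 = EUR 132,568.32
EUR 132,568.32 × 7.1502 = CNY 947,890.00
CNY 947,890.00 × 3.0071 = MXN 2,850,400.02
Profit = MXN 2,850,400.02 − MXN 2,760,000.00

Profit: MXN 90,400.02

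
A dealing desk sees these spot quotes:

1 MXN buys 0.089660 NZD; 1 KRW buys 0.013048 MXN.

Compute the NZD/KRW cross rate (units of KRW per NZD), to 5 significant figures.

1 NZD ÷ 0.089660 = 11.1532 MXN
11.1532 MXN ÷ 0.013048 = 854.786 KRW

NZD/KRW = 854.79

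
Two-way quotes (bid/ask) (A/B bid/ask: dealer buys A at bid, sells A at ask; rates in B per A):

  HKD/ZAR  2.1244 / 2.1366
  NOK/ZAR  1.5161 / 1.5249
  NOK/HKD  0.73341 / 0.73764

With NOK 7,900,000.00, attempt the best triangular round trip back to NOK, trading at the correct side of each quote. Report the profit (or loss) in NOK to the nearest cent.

Net profit: NOK 171,771.27

Best loop NOK → HKD → ZAR → NOK:
NOK 7,900,000.00 × 0.73341 (sell NOK at bid) = HKD 5,793,939.00
HKD 5,793,939.00 × 2.1244 (sell HKD at bid) = ZAR 12,308,644.01
ZAR 12,308,644.01 ÷ 1.5249 (buy NOK at ask) = NOK 8,071,771.27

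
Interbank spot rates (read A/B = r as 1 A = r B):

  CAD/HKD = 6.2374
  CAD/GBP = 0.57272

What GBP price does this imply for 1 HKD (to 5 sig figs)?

HKD/GBP = 0.091820

1 HKD ÷ 6.2374 = 0.160323 CAD
0.160323 CAD × 0.57272 = 0.0918203 GBP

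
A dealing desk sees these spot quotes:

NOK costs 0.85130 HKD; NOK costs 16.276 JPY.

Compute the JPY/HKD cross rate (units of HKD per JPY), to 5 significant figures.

JPY/HKD = 0.052304

1 JPY ÷ 16.276 = 0.0614402 NOK
0.0614402 NOK × 0.85130 = 0.052304 HKD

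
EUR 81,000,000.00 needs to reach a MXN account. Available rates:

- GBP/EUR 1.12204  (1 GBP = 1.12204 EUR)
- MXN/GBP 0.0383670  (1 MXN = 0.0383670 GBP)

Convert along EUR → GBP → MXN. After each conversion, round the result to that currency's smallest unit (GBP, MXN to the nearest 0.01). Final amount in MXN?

MXN 1,881,563,316.13

EUR 81,000,000.00 ÷ 1.12204 = GBP 72,189,939.75
GBP 72,189,939.75 ÷ 0.0383670 = MXN 1,881,563,316.13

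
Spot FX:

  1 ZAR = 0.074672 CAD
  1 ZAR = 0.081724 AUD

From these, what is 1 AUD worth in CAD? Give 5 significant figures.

AUD/CAD = 0.91371

1 AUD ÷ 0.081724 = 12.2363 ZAR
12.2363 ZAR × 0.074672 = 0.91371 CAD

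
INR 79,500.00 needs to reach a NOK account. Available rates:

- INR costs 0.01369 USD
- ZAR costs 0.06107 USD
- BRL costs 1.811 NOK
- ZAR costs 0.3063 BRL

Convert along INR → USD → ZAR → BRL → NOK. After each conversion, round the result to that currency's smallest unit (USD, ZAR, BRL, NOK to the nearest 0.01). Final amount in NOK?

INR 79,500.00 × 0.01369 = USD 1,088.36
USD 1,088.36 ÷ 0.06107 = ZAR 17,821.52
ZAR 17,821.52 × 0.3063 = BRL 5,458.73
BRL 5,458.73 × 1.811 = NOK 9,885.76

NOK 9,885.76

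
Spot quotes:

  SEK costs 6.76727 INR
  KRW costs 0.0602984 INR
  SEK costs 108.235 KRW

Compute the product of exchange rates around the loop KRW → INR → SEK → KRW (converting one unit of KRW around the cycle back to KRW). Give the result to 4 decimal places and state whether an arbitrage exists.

Around KRW → INR → SEK → KRW: 1 × 0.0602984 ÷ 6.76727 × 108.235 = 0.964406
Product < 1; profitable direction is KRW → SEK → INR → KRW.

0.9644 (arbitrage exists)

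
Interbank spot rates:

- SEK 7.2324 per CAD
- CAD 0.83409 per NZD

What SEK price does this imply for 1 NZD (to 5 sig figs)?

1 NZD × 0.83409 = 0.83409 CAD
0.83409 CAD × 7.2324 = 6.03247 SEK

NZD/SEK = 6.0325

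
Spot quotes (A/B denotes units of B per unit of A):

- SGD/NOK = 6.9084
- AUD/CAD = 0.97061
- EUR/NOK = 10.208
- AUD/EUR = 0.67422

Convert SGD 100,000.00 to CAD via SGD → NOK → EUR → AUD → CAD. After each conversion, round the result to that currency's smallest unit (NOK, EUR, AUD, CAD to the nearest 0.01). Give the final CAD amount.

CAD 97,427.13

SGD 100,000.00 × 6.9084 = NOK 690,840.00
NOK 690,840.00 ÷ 10.208 = EUR 67,676.33
EUR 67,676.33 ÷ 0.67422 = AUD 100,377.22
AUD 100,377.22 × 0.97061 = CAD 97,427.13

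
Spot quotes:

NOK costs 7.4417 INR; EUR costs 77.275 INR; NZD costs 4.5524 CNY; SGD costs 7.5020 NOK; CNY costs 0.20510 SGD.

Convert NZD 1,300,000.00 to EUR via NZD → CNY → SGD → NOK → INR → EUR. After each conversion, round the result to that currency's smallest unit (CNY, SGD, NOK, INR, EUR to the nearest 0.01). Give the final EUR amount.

NZD 1,300,000.00 × 4.5524 = CNY 5,918,120.00
CNY 5,918,120.00 × 0.20510 = SGD 1,213,806.41
SGD 1,213,806.41 × 7.5020 = NOK 9,105,975.69
NOK 9,105,975.69 × 7.4417 = INR 67,763,939.29
INR 67,763,939.29 ÷ 77.275 = EUR 876,919.30

EUR 876,919.30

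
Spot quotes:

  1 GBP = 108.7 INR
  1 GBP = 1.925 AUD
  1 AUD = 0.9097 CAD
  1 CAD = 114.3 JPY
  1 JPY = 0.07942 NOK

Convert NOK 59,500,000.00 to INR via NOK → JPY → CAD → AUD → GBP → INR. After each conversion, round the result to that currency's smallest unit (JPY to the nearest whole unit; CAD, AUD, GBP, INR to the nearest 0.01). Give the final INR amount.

NOK 59,500,000.00 ÷ 0.07942 = JPY 749,181,566
JPY 749,181,566 ÷ 114.3 = CAD 6,554,519.39
CAD 6,554,519.39 ÷ 0.9097 = AUD 7,205,143.88
AUD 7,205,143.88 ÷ 1.925 = GBP 3,742,931.89
GBP 3,742,931.89 × 108.7 = INR 406,856,696.44

INR 406,856,696.44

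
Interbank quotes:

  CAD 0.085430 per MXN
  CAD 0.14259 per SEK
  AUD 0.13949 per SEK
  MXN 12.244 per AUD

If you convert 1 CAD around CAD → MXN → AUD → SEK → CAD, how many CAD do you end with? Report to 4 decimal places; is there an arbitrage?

Around CAD → MXN → AUD → SEK → CAD: 1 ÷ 0.085430 ÷ 12.244 ÷ 0.13949 × 0.14259 = 0.977265
Product < 1; profitable direction is CAD → SEK → AUD → MXN → CAD.

0.9773 (arbitrage exists)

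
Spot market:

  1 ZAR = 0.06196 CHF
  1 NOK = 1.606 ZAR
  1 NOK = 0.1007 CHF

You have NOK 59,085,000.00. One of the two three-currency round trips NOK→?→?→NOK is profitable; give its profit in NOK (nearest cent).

Profit: NOK 707,919.67

Profitable loop is NOK → CHF → ZAR → NOK:
NOK 59,085,000.00 × 0.1007 = CHF 5,949,859.50
CHF 5,949,859.50 ÷ 0.06196 = ZAR 96,027,428.99
ZAR 96,027,428.99 ÷ 1.606 = NOK 59,792,919.67
Profit = NOK 59,792,919.67 − NOK 59,085,000.00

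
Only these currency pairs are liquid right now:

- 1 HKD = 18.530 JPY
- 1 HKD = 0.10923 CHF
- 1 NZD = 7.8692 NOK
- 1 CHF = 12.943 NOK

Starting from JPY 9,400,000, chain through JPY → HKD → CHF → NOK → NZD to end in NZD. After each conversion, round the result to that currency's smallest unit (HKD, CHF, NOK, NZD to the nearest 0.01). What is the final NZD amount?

JPY 9,400,000 ÷ 18.530 = HKD 507,285.48
HKD 507,285.48 × 0.10923 = CHF 55,410.79
CHF 55,410.79 × 12.943 = NOK 717,181.85
NOK 717,181.85 ÷ 7.8692 = NZD 91,137.83

NZD 91,137.83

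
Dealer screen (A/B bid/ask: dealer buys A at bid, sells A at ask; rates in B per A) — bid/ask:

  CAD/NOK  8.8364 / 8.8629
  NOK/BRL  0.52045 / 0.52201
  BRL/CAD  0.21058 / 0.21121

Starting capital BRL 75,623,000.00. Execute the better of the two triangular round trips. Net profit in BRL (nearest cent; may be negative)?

Net profit: BRL 1,766,983.41

Best loop BRL → NOK → CAD → BRL:
BRL 75,623,000.00 ÷ 0.52201 (buy NOK at ask) = NOK 144,868,872.24
NOK 144,868,872.24 ÷ 8.8629 (buy CAD at ask) = CAD 16,345,538.40
CAD 16,345,538.40 ÷ 0.21121 (buy BRL at ask) = BRL 77,389,983.41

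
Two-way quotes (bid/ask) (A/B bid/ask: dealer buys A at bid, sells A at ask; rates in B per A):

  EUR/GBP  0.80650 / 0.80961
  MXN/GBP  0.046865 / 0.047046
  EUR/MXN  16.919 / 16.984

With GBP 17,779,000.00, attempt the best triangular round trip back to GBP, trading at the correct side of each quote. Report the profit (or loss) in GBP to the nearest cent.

Best loop GBP → MXN → EUR → GBP:
GBP 17,779,000.00 ÷ 0.047046 (buy MXN at ask) = MXN 377,906,729.58
MXN 377,906,729.58 ÷ 16.984 (buy EUR at ask) = EUR 22,250,749.50
EUR 22,250,749.50 × 0.80650 (sell EUR at bid) = GBP 17,945,229.48

Net profit: GBP 166,229.48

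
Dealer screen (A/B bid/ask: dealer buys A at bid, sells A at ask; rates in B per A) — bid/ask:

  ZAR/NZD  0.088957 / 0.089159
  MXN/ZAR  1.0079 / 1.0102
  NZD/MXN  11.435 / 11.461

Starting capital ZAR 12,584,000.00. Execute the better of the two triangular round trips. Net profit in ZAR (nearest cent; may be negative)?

Net profit: ZAR 317,863.77

Best loop ZAR → NZD → MXN → ZAR:
ZAR 12,584,000.00 × 0.088957 (sell ZAR at bid) = NZD 1,119,434.89
NZD 1,119,434.89 × 11.435 (sell NZD at bid) = MXN 12,800,737.94
MXN 12,800,737.94 × 1.0079 (sell MXN at bid) = ZAR 12,901,863.77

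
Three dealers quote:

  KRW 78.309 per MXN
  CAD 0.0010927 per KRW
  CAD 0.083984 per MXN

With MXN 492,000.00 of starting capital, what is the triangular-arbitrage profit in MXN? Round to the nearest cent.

Profitable loop is MXN → KRW → CAD → MXN:
MXN 492,000.00 × 78.309 = KRW 38,528,028
KRW 38,528,028 × 0.0010927 = CAD 42,099.58
CAD 42,099.58 ÷ 0.083984 = MXN 501,280.91
Profit = MXN 501,280.91 − MXN 492,000.00

Profit: MXN 9,280.91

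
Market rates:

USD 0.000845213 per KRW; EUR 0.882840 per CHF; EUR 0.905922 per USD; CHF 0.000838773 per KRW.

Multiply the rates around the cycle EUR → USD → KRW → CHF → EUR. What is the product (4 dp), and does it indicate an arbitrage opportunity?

Around EUR → USD → KRW → CHF → EUR: 1 ÷ 0.905922 ÷ 0.000845213 × 0.000838773 × 0.882840 = 0.967096
Product < 1; profitable direction is EUR → CHF → KRW → USD → EUR.

0.9671 (arbitrage exists)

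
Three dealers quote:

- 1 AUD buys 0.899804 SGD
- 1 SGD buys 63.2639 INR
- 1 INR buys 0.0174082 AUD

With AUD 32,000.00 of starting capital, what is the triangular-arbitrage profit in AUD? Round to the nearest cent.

Profit: AUD 291.80

Profitable loop is AUD → INR → SGD → AUD:
AUD 32,000.00 ÷ 0.0174082 = INR 1,838,214.17
INR 1,838,214.17 ÷ 63.2639 = SGD 29,056.29
SGD 29,056.29 ÷ 0.899804 = AUD 32,291.80
Profit = AUD 32,291.80 − AUD 32,000.00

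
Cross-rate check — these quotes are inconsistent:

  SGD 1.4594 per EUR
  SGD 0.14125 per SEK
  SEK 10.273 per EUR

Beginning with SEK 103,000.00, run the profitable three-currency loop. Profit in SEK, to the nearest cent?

Profitable loop is SEK → EUR → SGD → SEK:
SEK 103,000.00 ÷ 10.273 = EUR 10,026.28
EUR 10,026.28 × 1.4594 = SGD 14,632.36
SGD 14,632.36 ÷ 0.14125 = SEK 103,591.91
Profit = SEK 103,591.91 − SEK 103,000.00

Profit: SEK 591.91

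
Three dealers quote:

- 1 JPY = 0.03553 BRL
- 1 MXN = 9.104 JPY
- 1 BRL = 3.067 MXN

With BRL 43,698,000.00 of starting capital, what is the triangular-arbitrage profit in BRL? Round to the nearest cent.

Profitable loop is BRL → JPY → MXN → BRL:
BRL 43,698,000.00 ÷ 0.03553 = JPY 1,229,890,234
JPY 1,229,890,234 ÷ 9.104 = MXN 135,093,391.21
MXN 135,093,391.21 ÷ 3.067 = BRL 44,047,405.03
Profit = BRL 44,047,405.03 − BRL 43,698,000.00

Profit: BRL 349,405.03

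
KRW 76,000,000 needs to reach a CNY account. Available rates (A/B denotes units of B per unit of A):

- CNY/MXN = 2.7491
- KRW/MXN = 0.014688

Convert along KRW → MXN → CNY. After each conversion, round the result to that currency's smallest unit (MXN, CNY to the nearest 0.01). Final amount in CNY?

KRW 76,000,000 × 0.014688 = MXN 1,116,288.00
MXN 1,116,288.00 ÷ 2.7491 = CNY 406,055.80

CNY 406,055.80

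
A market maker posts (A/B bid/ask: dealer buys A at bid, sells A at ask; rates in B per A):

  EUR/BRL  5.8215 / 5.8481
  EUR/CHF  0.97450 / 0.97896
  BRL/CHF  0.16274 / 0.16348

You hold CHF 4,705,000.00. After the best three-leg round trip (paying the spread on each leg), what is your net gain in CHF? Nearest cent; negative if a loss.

Best loop CHF → BRL → EUR → CHF:
CHF 4,705,000.00 ÷ 0.16348 (buy BRL at ask) = BRL 28,780,278.93
BRL 28,780,278.93 ÷ 5.8481 (buy EUR at ask) = EUR 4,921,304.17
EUR 4,921,304.17 × 0.97450 (sell EUR at bid) = CHF 4,795,810.92

Net profit: CHF 90,810.92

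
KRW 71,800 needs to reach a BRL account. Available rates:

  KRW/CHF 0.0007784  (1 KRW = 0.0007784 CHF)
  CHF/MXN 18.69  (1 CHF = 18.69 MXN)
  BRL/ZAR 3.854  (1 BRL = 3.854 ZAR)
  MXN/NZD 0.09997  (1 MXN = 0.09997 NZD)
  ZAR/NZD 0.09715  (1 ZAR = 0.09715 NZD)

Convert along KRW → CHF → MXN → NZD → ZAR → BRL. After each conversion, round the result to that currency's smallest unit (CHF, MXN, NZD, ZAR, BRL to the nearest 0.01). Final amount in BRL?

BRL 278.92

KRW 71,800 × 0.0007784 = CHF 55.89
CHF 55.89 × 18.69 = MXN 1,044.58
MXN 1,044.58 × 0.09997 = NZD 104.43
NZD 104.43 ÷ 0.09715 = ZAR 1,074.94
ZAR 1,074.94 ÷ 3.854 = BRL 278.92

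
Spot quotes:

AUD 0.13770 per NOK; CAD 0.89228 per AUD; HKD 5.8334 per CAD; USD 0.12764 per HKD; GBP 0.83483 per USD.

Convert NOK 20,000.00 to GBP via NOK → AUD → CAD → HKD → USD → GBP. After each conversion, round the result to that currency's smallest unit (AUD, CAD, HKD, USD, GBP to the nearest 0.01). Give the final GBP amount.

GBP 1,527.46

NOK 20,000.00 × 0.13770 = AUD 2,754.00
AUD 2,754.00 × 0.89228 = CAD 2,457.34
CAD 2,457.34 × 5.8334 = HKD 14,334.65
HKD 14,334.65 × 0.12764 = USD 1,829.67
USD 1,829.67 × 0.83483 = GBP 1,527.46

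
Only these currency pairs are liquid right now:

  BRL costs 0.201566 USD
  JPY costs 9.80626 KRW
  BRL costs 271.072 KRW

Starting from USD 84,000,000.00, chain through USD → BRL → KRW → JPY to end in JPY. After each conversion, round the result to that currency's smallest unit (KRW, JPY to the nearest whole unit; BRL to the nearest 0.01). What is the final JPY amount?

JPY 11,519,755,587

USD 84,000,000.00 ÷ 0.201566 = BRL 416,736,949.68
BRL 416,736,949.68 × 271.072 = KRW 112,965,718,424
KRW 112,965,718,424 ÷ 9.80626 = JPY 11,519,755,587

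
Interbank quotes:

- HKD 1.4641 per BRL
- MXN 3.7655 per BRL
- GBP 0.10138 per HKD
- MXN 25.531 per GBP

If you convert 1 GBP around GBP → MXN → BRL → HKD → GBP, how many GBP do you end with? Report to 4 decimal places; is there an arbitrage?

1.0064 (arbitrage exists)

Around GBP → MXN → BRL → HKD → GBP: 1 × 25.531 ÷ 3.7655 × 1.4641 × 0.10138 = 1.006394
Product > 1; profitable direction is GBP → MXN → BRL → HKD → GBP.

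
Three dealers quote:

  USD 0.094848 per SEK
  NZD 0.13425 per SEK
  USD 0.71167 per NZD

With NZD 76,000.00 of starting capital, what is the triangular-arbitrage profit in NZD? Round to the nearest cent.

Profit: NZD 555.85

Profitable loop is NZD → USD → SEK → NZD:
NZD 76,000.00 × 0.71167 = USD 54,086.92
USD 54,086.92 ÷ 0.094848 = SEK 570,248.40
SEK 570,248.40 × 0.13425 = NZD 76,555.85
Profit = NZD 76,555.85 − NZD 76,000.00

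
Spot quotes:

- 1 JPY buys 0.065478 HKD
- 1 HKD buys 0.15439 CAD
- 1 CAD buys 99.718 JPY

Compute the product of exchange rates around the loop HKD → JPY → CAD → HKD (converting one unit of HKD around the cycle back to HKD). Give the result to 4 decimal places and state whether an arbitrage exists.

Around HKD → JPY → CAD → HKD: 1 ÷ 0.065478 ÷ 99.718 ÷ 0.15439 = 0.992000
Product < 1; profitable direction is HKD → CAD → JPY → HKD.

0.9920 (arbitrage exists)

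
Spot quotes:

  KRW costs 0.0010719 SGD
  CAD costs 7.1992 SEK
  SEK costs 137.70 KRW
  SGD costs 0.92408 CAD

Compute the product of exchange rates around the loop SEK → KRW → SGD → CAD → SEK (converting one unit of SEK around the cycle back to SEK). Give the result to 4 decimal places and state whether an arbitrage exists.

0.9819 (arbitrage exists)

Around SEK → KRW → SGD → CAD → SEK: 1 × 137.70 × 0.0010719 × 0.92408 × 7.1992 = 0.981933
Product < 1; profitable direction is SEK → CAD → SGD → KRW → SEK.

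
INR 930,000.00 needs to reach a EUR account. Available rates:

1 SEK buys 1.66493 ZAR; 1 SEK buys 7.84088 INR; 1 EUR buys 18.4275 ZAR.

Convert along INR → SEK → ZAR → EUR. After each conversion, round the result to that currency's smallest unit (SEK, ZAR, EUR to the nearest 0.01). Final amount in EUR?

EUR 10,716.37

INR 930,000.00 ÷ 7.84088 = SEK 118,609.14
SEK 118,609.14 × 1.66493 = ZAR 197,475.92
ZAR 197,475.92 ÷ 18.4275 = EUR 10,716.37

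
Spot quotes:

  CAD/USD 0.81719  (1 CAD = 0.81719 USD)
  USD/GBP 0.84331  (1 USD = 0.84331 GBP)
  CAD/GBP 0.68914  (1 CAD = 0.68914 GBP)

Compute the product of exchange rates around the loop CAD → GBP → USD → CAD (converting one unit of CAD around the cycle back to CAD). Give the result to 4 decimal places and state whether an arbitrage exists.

1.0000 (no arbitrage)

Around CAD → GBP → USD → CAD: 1 × 0.68914 ÷ 0.84331 ÷ 0.81719 = 0.999993
Product ≈ 1 (deviation 0.001%, within rounding noise).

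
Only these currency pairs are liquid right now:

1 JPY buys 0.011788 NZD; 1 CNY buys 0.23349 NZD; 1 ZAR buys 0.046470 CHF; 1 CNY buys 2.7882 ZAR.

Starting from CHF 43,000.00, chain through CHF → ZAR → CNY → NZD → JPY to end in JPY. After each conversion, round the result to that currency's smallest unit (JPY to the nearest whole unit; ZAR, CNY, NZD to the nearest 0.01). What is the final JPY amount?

JPY 6,573,551

CHF 43,000.00 ÷ 0.046470 = ZAR 925,328.17
ZAR 925,328.17 ÷ 2.7882 = CNY 331,872.95
CNY 331,872.95 × 0.23349 = NZD 77,489.02
NZD 77,489.02 ÷ 0.011788 = JPY 6,573,551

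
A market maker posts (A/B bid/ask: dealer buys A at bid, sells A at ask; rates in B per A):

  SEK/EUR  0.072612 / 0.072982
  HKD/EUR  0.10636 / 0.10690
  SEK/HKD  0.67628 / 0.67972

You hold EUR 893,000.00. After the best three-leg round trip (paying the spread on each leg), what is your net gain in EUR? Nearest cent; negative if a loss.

Best loop EUR → HKD → SEK → EUR:
EUR 893,000.00 ÷ 0.10690 (buy HKD at ask) = HKD 8,353,601.50
HKD 8,353,601.50 ÷ 0.67972 (buy SEK at ask) = SEK 12,289,768.58
SEK 12,289,768.58 × 0.072612 (sell SEK at bid) = EUR 892,384.68

Net result: EUR -615.32 (no profitable arbitrage after spreads)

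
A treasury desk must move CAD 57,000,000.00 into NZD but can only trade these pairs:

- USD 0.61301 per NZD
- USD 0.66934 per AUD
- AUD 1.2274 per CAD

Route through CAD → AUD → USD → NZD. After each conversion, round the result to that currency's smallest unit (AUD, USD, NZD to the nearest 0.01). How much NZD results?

NZD 76,390,648.13

CAD 57,000,000.00 × 1.2274 = AUD 69,961,800.00
AUD 69,961,800.00 × 0.66934 = USD 46,828,231.21
USD 46,828,231.21 ÷ 0.61301 = NZD 76,390,648.13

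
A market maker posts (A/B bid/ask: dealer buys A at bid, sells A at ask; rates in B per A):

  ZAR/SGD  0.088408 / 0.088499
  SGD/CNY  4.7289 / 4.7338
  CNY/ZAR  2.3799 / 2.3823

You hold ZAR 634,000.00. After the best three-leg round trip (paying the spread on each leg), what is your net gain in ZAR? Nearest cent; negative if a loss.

Best loop ZAR → CNY → SGD → ZAR:
ZAR 634,000.00 ÷ 2.3823 (buy CNY at ask) = CNY 266,129.37
CNY 266,129.37 ÷ 4.7338 (buy SGD at ask) = SGD 56,218.97
SGD 56,218.97 ÷ 0.088499 (buy ZAR at ask) = ZAR 635,249.80

Net profit: ZAR 1,249.80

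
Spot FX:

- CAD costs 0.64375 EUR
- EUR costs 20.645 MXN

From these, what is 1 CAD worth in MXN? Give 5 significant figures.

1 CAD × 0.64375 = 0.64375 EUR
0.64375 EUR × 20.645 = 13.2902 MXN

CAD/MXN = 13.290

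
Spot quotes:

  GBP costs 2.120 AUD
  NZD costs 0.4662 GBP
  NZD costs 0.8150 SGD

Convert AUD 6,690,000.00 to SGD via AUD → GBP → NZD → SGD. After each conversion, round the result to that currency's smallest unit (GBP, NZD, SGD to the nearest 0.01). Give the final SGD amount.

SGD 5,516,652.10

AUD 6,690,000.00 ÷ 2.120 = GBP 3,155,660.38
GBP 3,155,660.38 ÷ 0.4662 = NZD 6,768,898.28
NZD 6,768,898.28 × 0.8150 = SGD 5,516,652.10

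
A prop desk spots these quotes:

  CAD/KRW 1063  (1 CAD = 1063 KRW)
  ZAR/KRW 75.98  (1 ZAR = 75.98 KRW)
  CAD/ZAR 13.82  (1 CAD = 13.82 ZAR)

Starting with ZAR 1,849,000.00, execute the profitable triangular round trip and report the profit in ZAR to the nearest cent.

Profit: ZAR 22,814.66

Profitable loop is ZAR → CAD → KRW → ZAR:
ZAR 1,849,000.00 ÷ 13.82 = CAD 133,791.61
CAD 133,791.61 × 1063 = KRW 142,220,478
KRW 142,220,478 ÷ 75.98 = ZAR 1,871,814.66
Profit = ZAR 1,871,814.66 − ZAR 1,849,000.00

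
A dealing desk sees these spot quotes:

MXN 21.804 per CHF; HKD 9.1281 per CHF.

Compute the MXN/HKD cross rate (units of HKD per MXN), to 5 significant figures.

1 MXN ÷ 21.804 = 0.0458631 CHF
0.0458631 CHF × 9.1281 = 0.418643 HKD

MXN/HKD = 0.41864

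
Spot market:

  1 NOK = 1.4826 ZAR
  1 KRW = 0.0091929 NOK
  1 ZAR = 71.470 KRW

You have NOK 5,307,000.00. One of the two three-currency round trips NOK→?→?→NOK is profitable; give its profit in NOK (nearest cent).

Profit: NOK 141,146.46

Profitable loop is NOK → KRW → ZAR → NOK:
NOK 5,307,000.00 ÷ 0.0091929 = KRW 577,293,346
KRW 577,293,346 ÷ 71.470 = ZAR 8,077,421.94
ZAR 8,077,421.94 ÷ 1.4826 = NOK 5,448,146.46
Profit = NOK 5,448,146.46 − NOK 5,307,000.00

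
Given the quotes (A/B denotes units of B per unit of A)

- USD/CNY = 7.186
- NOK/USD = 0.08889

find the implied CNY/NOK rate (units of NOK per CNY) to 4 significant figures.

CNY/NOK = 1.566

1 CNY ÷ 7.186 = 0.139159 USD
0.139159 USD ÷ 0.08889 = 1.56552 NOK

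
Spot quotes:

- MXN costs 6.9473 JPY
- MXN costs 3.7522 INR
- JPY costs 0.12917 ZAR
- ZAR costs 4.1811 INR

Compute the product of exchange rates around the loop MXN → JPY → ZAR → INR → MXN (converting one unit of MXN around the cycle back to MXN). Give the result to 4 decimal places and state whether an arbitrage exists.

1.0000 (no arbitrage)

Around MXN → JPY → ZAR → INR → MXN: 1 × 6.9473 × 0.12917 × 4.1811 ÷ 3.7522 = 0.999959
Product ≈ 1 (deviation 0.004%, within rounding noise).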